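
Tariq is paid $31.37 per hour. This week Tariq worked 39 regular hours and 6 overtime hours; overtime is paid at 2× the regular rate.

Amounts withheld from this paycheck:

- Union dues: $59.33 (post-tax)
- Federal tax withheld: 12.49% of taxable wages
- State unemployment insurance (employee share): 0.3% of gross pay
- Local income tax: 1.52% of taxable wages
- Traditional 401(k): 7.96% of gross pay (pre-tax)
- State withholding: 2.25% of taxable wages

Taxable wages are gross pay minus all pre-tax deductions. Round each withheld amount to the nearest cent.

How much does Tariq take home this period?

$1,168.96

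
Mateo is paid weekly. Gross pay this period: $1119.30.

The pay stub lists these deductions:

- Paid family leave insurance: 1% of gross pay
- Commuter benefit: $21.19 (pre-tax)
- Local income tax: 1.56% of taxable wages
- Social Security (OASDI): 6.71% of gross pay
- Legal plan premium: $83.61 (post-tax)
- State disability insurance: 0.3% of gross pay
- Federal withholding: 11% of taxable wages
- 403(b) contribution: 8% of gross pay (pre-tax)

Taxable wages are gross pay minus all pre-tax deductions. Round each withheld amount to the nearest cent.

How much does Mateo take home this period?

$708.63

403(b) contribution: $1119.30 × 0.08 = $89.54
Commuter benefit: $21.19
Pre-tax total = $89.54 + $21.19 = $110.73
Taxable wages = $1119.30 − $110.73 = $1008.57
Local income tax: $1008.57 × 0.0156 = $15.73
Federal withholding: $1008.57 × 0.11 = $110.94
Paid family leave insurance: $1119.30 × 0.01 = $11.19
State disability insurance: $1119.30 × 0.003 = $3.36
Social Security (OASDI): $1119.30 × 0.0671 = $75.11
Legal plan premium: $83.61
Total deductions = $89.54 + $21.19 + $15.73 + $110.94 + $11.19 + $3.36 + $75.11 + $83.61 = $410.67
Net pay = $1119.30 − $410.67 = $708.63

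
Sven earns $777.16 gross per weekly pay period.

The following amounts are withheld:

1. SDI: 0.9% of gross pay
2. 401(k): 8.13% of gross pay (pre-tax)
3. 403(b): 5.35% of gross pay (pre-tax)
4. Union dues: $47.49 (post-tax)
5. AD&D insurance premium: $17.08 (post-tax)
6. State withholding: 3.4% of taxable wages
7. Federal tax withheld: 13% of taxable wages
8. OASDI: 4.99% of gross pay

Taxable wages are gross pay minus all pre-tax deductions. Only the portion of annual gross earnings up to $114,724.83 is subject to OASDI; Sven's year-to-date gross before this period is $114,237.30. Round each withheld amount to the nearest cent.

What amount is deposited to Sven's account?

$466.24

403(b): $777.16 × 0.0535 = $41.58
401(k): $777.16 × 0.0813 = $63.18
Pre-tax total = $41.58 + $63.18 = $104.76
Taxable wages = $777.16 − $104.76 = $672.40
Federal tax withheld: $672.40 × 0.13 = $87.41
State withholding: $672.40 × 0.034 = $22.86
OASDI: only $114,724.83 − $114,237.30 = $487.53 of this check is subject → $487.53 × 0.0499 = $24.33
SDI: $777.16 × 0.009 = $6.99
AD&D insurance premium: $17.08
Union dues: $47.49
Total deductions = $41.58 + $63.18 + $87.41 + $22.86 + $24.33 + $6.99 + $17.08 + $47.49 = $310.92
Net pay = $777.16 − $310.92 = $466.24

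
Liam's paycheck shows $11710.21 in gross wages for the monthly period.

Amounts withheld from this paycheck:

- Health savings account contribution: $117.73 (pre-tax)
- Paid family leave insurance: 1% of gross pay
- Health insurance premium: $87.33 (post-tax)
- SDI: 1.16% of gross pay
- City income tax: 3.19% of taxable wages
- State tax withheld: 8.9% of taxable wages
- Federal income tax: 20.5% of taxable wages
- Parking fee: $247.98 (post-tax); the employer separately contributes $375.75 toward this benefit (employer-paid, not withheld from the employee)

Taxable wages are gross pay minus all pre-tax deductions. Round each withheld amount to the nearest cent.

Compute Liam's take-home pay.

$7226.24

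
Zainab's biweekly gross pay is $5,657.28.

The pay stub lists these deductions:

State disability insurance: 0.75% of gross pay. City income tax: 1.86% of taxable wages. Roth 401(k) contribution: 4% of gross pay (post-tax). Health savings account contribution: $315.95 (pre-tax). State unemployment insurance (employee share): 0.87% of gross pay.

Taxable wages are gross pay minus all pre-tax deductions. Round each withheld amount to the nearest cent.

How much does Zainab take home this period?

$4,924.04

Health savings account contribution: $315.95
Taxable wages = $5,657.28 − $315.95 = $5,341.33
City income tax: $5,341.33 × 0.0186 = $99.35
State disability insurance: $5,657.28 × 0.0075 = $42.43
State unemployment insurance (employee share): $5,657.28 × 0.0087 = $49.22
Roth 401(k) contribution: $5,657.28 × 0.04 = $226.29
Total deductions = $315.95 + $99.35 + $42.43 + $49.22 + $226.29 = $733.24
Net pay = $5,657.28 − $733.24 = $4,924.04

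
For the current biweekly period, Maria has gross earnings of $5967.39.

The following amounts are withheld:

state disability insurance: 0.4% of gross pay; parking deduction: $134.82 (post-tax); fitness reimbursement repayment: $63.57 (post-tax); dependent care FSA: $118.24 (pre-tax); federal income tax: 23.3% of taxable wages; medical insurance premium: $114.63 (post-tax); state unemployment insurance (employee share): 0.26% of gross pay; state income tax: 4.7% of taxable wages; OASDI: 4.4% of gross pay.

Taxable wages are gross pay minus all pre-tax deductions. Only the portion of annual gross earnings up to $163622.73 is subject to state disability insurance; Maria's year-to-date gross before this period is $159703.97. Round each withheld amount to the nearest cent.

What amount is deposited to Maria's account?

$3604.60

Dependent care FSA: $118.24
Taxable wages = $5967.39 − $118.24 = $5849.15
State income tax: $5849.15 × 0.047 = $274.91
Federal income tax: $5849.15 × 0.233 = $1362.85
OASDI: $5967.39 × 0.044 = $262.57
State unemployment insurance (employee share): $5967.39 × 0.0026 = $15.52
State disability insurance: only $163622.73 − $159703.97 = $3918.76 of this check is subject → $3918.76 × 0.004 = $15.68
Parking deduction: $134.82
Medical insurance premium: $114.63
Fitness reimbursement repayment: $63.57
Total deductions = $118.24 + $274.91 + $1362.85 + $262.57 + $15.52 + $15.68 + $134.82 + $114.63 + $63.57 = $2362.79
Net pay = $5967.39 − $2362.79 = $3604.60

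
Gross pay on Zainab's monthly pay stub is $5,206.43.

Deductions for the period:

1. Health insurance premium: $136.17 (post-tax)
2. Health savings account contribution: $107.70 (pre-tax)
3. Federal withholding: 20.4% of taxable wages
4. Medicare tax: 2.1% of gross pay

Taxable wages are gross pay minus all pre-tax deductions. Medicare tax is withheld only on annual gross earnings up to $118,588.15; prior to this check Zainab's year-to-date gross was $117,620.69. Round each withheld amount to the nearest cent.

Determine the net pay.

Health savings account contribution: $107.70
Taxable wages = $5,206.43 − $107.70 = $5,098.73
Federal withholding: $5,098.73 × 0.204 = $1,040.14
Medicare tax: only $118,588.15 − $117,620.69 = $967.46 of this check is subject → $967.46 × 0.021 = $20.32
Health insurance premium: $136.17
Total deductions = $107.70 + $1,040.14 + $20.32 + $136.17 = $1,304.33
Net pay = $5,206.43 − $1,304.33 = $3,902.10

$3,902.10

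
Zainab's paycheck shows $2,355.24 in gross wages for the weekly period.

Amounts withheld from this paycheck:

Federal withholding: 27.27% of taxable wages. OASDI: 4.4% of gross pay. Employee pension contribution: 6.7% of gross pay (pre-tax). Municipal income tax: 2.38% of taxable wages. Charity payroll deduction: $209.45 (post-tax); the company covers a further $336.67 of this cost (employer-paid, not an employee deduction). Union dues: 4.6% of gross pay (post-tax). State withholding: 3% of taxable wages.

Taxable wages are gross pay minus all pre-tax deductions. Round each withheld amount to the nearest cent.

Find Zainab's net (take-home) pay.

Employee pension contribution: $2,355.24 × 0.067 = $157.80
Taxable wages = $2,355.24 − $157.80 = $2,197.44
Municipal income tax: $2,197.44 × 0.0238 = $52.30
Federal withholding: $2,197.44 × 0.2727 = $599.24
State withholding: $2,197.44 × 0.03 = $65.92
OASDI: $2,355.24 × 0.044 = $103.63
Charity payroll deduction: $209.45
Union dues: $2,355.24 × 0.046 = $108.34
(Employer's $336.67 toward charity payroll deduction is not withheld from the employee.)
Total deductions = $157.80 + $52.30 + $599.24 + $65.92 + $103.63 + $209.45 + $108.34 = $1,296.68
Net pay = $2,355.24 − $1,296.68 = $1,058.56

$1,058.56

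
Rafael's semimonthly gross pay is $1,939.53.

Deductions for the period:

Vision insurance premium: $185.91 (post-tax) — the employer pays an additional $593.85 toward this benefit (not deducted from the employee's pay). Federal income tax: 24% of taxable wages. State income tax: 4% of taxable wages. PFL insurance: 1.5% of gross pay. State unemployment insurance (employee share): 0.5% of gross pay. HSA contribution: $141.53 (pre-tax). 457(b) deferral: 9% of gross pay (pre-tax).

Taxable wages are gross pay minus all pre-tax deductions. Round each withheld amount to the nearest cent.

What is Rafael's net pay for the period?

$944.17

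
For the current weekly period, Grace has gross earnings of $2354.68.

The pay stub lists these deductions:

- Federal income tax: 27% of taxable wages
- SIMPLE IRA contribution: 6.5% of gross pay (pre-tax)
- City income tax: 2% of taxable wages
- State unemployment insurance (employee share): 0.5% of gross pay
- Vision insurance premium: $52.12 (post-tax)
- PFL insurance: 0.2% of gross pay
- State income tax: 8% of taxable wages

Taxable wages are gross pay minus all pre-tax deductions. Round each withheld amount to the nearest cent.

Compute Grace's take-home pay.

$1318.43

SIMPLE IRA contribution: $2354.68 × 0.065 = $153.05
Taxable wages = $2354.68 − $153.05 = $2201.63
State income tax: $2201.63 × 0.08 = $176.13
Federal income tax: $2201.63 × 0.27 = $594.44
City income tax: $2201.63 × 0.02 = $44.03
PFL insurance: $2354.68 × 0.002 = $4.71
State unemployment insurance (employee share): $2354.68 × 0.005 = $11.77
Vision insurance premium: $52.12
Total deductions = $153.05 + $176.13 + $594.44 + $44.03 + $4.71 + $11.77 + $52.12 = $1036.25
Net pay = $2354.68 − $1036.25 = $1318.43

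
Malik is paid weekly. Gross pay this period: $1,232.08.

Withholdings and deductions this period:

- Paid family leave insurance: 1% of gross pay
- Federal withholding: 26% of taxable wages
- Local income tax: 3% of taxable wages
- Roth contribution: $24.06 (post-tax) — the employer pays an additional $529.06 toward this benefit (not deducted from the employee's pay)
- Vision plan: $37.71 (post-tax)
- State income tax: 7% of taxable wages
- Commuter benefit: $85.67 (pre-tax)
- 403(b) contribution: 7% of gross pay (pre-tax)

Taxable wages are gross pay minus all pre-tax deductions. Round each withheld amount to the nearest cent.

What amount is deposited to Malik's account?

$604.42

Commuter benefit: $85.67
403(b) contribution: $1,232.08 × 0.07 = $86.25
Pre-tax total = $85.67 + $86.25 = $171.92
Taxable wages = $1,232.08 − $171.92 = $1,060.16
State income tax: $1,060.16 × 0.07 = $74.21
Federal withholding: $1,060.16 × 0.26 = $275.64
Local income tax: $1,060.16 × 0.03 = $31.80
Paid family leave insurance: $1,232.08 × 0.01 = $12.32
Roth contribution: $24.06
Vision plan: $37.71
(Employer's $529.06 toward Roth contribution is not withheld from the employee.)
Total deductions = $85.67 + $86.25 + $74.21 + $275.64 + $31.80 + $12.32 + $24.06 + $37.71 = $627.66
Net pay = $1,232.08 − $627.66 = $604.42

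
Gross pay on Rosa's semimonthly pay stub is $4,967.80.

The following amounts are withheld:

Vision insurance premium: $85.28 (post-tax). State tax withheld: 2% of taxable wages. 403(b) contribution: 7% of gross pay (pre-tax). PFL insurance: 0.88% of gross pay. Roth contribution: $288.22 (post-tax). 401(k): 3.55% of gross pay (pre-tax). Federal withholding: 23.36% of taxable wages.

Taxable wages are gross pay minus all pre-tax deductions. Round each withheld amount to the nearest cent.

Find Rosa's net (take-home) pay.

401(k): $4,967.80 × 0.0355 = $176.36
403(b) contribution: $4,967.80 × 0.07 = $347.75
Pre-tax total = $176.36 + $347.75 = $524.11
Taxable wages = $4,967.80 − $524.11 = $4,443.69
State tax withheld: $4,443.69 × 0.02 = $88.87
Federal withholding: $4,443.69 × 0.2336 = $1,038.05
PFL insurance: $4,967.80 × 0.0088 = $43.72
Vision insurance premium: $85.28
Roth contribution: $288.22
Total deductions = $176.36 + $347.75 + $88.87 + $1,038.05 + $43.72 + $85.28 + $288.22 = $2,068.25
Net pay = $4,967.80 − $2,068.25 = $2,899.55

$2,899.55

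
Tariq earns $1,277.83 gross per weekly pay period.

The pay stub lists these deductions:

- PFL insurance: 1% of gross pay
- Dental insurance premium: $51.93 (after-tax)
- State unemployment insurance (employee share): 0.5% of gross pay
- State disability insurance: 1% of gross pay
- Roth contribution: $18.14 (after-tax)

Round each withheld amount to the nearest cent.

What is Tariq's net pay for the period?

$1,175.81

PFL insurance: $1,277.83 × 0.01 = $12.78
State unemployment insurance (employee share): $1,277.83 × 0.005 = $6.39
State disability insurance: $1,277.83 × 0.01 = $12.78
Roth contribution: $18.14
Dental insurance premium: $51.93
Total deductions = $12.78 + $6.39 + $12.78 + $18.14 + $51.93 = $102.02
Net pay = $1,277.83 − $102.02 = $1,175.81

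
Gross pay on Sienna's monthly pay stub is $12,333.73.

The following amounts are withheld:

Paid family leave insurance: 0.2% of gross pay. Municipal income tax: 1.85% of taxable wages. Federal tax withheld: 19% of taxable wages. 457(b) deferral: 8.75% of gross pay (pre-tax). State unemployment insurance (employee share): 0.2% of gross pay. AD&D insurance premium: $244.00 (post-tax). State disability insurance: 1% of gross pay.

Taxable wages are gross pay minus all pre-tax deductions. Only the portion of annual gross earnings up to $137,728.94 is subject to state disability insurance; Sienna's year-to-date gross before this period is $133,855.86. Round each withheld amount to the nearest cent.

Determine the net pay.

457(b) deferral: $12,333.73 × 0.0875 = $1,079.20
Taxable wages = $12,333.73 − $1,079.20 = $11,254.53
Federal tax withheld: $11,254.53 × 0.19 = $2,138.36
Municipal income tax: $11,254.53 × 0.0185 = $208.21
State unemployment insurance (employee share): $12,333.73 × 0.002 = $24.67
State disability insurance: only $137,728.94 − $133,855.86 = $3,873.08 of this check is subject → $3,873.08 × 0.01 = $38.73
Paid family leave insurance: $12,333.73 × 0.002 = $24.67
AD&D insurance premium: $244.00
Total deductions = $1,079.20 + $2,138.36 + $208.21 + $24.67 + $38.73 + $24.67 + $244.00 = $3,757.84
Net pay = $12,333.73 − $3,757.84 = $8,575.89

$8,575.89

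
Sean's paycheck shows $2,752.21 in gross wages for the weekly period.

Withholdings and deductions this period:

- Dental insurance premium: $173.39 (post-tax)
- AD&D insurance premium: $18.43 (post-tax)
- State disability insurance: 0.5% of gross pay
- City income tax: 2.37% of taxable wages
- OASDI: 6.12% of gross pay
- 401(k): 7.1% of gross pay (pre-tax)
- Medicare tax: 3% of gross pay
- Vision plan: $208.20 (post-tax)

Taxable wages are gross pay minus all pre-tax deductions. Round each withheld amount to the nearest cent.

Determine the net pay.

401(k): $2,752.21 × 0.071 = $195.41
Taxable wages = $2,752.21 − $195.41 = $2,556.80
City income tax: $2,556.80 × 0.0237 = $60.60
OASDI: $2,752.21 × 0.0612 = $168.44
Medicare tax: $2,752.21 × 0.03 = $82.57
State disability insurance: $2,752.21 × 0.005 = $13.76
Vision plan: $208.20
Dental insurance premium: $173.39
AD&D insurance premium: $18.43
Total deductions = $195.41 + $60.60 + $168.44 + $82.57 + $13.76 + $208.20 + $173.39 + $18.43 = $920.80
Net pay = $2,752.21 − $920.80 = $1,831.41

$1,831.41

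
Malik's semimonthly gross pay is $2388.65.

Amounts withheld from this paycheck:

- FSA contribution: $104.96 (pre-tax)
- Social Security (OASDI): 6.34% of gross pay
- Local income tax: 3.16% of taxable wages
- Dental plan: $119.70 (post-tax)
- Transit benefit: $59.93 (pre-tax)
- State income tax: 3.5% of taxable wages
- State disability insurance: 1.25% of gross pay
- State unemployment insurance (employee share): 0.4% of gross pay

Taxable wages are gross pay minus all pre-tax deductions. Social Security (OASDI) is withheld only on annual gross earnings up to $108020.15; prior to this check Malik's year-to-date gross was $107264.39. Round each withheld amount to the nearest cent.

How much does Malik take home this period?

$1868.63

FSA contribution: $104.96
Transit benefit: $59.93
Pre-tax total = $104.96 + $59.93 = $164.89
Taxable wages = $2388.65 − $164.89 = $2223.76
State income tax: $2223.76 × 0.035 = $77.83
Local income tax: $2223.76 × 0.0316 = $70.27
State unemployment insurance (employee share): $2388.65 × 0.004 = $9.55
State disability insurance: $2388.65 × 0.0125 = $29.86
Social Security (OASDI): only $108020.15 − $107264.39 = $755.76 of this check is subject → $755.76 × 0.0634 = $47.92
Dental plan: $119.70
Total deductions = $104.96 + $59.93 + $77.83 + $70.27 + $9.55 + $29.86 + $47.92 + $119.70 = $520.02
Net pay = $2388.65 − $520.02 = $1868.63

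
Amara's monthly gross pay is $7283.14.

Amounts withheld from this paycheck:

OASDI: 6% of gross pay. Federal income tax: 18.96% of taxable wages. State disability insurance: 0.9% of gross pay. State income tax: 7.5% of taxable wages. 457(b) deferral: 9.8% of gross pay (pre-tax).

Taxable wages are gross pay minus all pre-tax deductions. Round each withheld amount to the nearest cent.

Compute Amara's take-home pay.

$4328.59

457(b) deferral: $7283.14 × 0.098 = $713.75
Taxable wages = $7283.14 − $713.75 = $6569.39
State income tax: $6569.39 × 0.075 = $492.70
Federal income tax: $6569.39 × 0.1896 = $1245.56
State disability insurance: $7283.14 × 0.009 = $65.55
OASDI: $7283.14 × 0.06 = $436.99
Total deductions = $713.75 + $492.70 + $1245.56 + $65.55 + $436.99 = $2954.55
Net pay = $7283.14 − $2954.55 = $4328.59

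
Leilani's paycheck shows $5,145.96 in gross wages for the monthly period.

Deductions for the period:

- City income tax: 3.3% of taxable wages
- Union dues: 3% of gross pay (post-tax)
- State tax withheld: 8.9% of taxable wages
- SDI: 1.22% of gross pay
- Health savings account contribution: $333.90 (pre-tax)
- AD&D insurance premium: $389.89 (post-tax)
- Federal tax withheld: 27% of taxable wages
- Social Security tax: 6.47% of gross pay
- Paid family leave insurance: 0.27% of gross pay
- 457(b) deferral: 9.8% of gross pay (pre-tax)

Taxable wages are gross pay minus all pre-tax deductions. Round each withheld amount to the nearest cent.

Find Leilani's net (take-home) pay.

Health savings account contribution: $333.90
457(b) deferral: $5,145.96 × 0.098 = $504.30
Pre-tax total = $333.90 + $504.30 = $838.20
Taxable wages = $5,145.96 − $838.20 = $4,307.76
Federal tax withheld: $4,307.76 × 0.27 = $1,163.10
City income tax: $4,307.76 × 0.033 = $142.16
State tax withheld: $4,307.76 × 0.089 = $383.39
Paid family leave insurance: $5,145.96 × 0.0027 = $13.89
Social Security tax: $5,145.96 × 0.0647 = $332.94
SDI: $5,145.96 × 0.0122 = $62.78
AD&D insurance premium: $389.89
Union dues: $5,145.96 × 0.03 = $154.38
Total deductions = $333.90 + $504.30 + $1,163.10 + $142.16 + $383.39 + $13.89 + $332.94 + $62.78 + $389.89 + $154.38 = $3,480.73
Net pay = $5,145.96 − $3,480.73 = $1,665.23

$1,665.23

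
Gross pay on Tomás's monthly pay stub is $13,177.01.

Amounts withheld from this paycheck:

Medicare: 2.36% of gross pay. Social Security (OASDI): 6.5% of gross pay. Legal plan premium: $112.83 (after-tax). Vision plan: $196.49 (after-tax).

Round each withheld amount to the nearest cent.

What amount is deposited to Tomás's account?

$11,700.20

Medicare: $13,177.01 × 0.0236 = $310.98
Social Security (OASDI): $13,177.01 × 0.065 = $856.51
Legal plan premium: $112.83
Vision plan: $196.49
Total deductions = $310.98 + $856.51 + $112.83 + $196.49 = $1,476.81
Net pay = $13,177.01 − $1,476.81 = $11,700.20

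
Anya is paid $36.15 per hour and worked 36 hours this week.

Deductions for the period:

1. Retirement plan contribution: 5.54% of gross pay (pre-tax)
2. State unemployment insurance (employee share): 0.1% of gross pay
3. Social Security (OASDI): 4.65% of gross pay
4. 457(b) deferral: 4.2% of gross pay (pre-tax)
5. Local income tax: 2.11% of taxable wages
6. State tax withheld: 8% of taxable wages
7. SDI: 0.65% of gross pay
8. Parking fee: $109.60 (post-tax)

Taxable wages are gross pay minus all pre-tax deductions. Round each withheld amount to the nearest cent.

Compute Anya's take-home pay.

$876.01

Gross pay: 36 × $36.15 = $1,301.40
457(b) deferral: $1,301.40 × 0.042 = $54.66
Retirement plan contribution: $1,301.40 × 0.0554 = $72.10
Pre-tax total = $54.66 + $72.10 = $126.76
Taxable wages = $1,301.40 − $126.76 = $1,174.64
Local income tax: $1,174.64 × 0.0211 = $24.78
State tax withheld: $1,174.64 × 0.08 = $93.97
Social Security (OASDI): $1,301.40 × 0.0465 = $60.52
State unemployment insurance (employee share): $1,301.40 × 0.001 = $1.30
SDI: $1,301.40 × 0.0065 = $8.46
Parking fee: $109.60
Total deductions = $54.66 + $72.10 + $24.78 + $93.97 + $60.52 + $1.30 + $8.46 + $109.60 = $425.39
Net pay = $1,301.40 − $425.39 = $876.01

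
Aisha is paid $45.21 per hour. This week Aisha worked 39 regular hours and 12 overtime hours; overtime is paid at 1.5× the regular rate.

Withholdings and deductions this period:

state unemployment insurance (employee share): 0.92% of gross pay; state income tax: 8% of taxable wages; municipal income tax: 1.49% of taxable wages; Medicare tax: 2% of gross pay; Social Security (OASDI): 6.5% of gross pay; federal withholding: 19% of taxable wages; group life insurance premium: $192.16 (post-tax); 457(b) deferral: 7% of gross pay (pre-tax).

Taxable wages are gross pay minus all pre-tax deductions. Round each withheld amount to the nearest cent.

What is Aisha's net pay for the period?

$1,278.88

Regular pay: 39 × $45.21 = $1,763.19
Overtime pay: 12 × $45.21 × 1.5 = $813.78
Gross pay = $1,763.19 + $813.78 = $2,576.97
457(b) deferral: $2,576.97 × 0.07 = $180.39
Taxable wages = $2,576.97 − $180.39 = $2,396.58
Municipal income tax: $2,396.58 × 0.0149 = $35.71
State income tax: $2,396.58 × 0.08 = $191.73
Federal withholding: $2,396.58 × 0.19 = $455.35
Social Security (OASDI): $2,576.97 × 0.065 = $167.50
State unemployment insurance (employee share): $2,576.97 × 0.0092 = $23.71
Medicare tax: $2,576.97 × 0.02 = $51.54
Group life insurance premium: $192.16
Total deductions = $180.39 + $35.71 + $191.73 + $455.35 + $167.50 + $23.71 + $51.54 + $192.16 = $1,298.09
Net pay = $2,576.97 − $1,298.09 = $1,278.88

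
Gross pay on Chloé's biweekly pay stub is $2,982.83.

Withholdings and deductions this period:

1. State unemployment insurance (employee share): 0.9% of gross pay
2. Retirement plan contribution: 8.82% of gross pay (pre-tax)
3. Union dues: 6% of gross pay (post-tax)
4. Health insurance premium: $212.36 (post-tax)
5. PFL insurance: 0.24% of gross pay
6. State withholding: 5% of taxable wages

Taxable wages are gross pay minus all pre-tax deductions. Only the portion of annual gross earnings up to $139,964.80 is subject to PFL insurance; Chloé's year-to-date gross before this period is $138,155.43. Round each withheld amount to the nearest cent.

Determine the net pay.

Retirement plan contribution: $2,982.83 × 0.0882 = $263.09
Taxable wages = $2,982.83 − $263.09 = $2,719.74
State withholding: $2,719.74 × 0.05 = $135.99
State unemployment insurance (employee share): $2,982.83 × 0.009 = $26.85
PFL insurance: only $139,964.80 − $138,155.43 = $1,809.37 of this check is subject → $1,809.37 × 0.0024 = $4.34
Health insurance premium: $212.36
Union dues: $2,982.83 × 0.06 = $178.97
Total deductions = $263.09 + $135.99 + $26.85 + $4.34 + $212.36 + $178.97 = $821.60
Net pay = $2,982.83 − $821.60 = $2,161.23

$2,161.23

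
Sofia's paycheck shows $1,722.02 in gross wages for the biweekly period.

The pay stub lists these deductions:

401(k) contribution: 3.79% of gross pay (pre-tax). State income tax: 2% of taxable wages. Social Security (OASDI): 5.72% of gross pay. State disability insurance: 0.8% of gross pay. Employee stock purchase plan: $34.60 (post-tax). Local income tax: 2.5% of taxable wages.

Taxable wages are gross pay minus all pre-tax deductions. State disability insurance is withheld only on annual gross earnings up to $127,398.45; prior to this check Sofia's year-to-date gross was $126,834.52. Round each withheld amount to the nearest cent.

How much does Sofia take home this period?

$1,444.59

401(k) contribution: $1,722.02 × 0.0379 = $65.26
Taxable wages = $1,722.02 − $65.26 = $1,656.76
State income tax: $1,656.76 × 0.02 = $33.14
Local income tax: $1,656.76 × 0.025 = $41.42
Social Security (OASDI): $1,722.02 × 0.0572 = $98.50
State disability insurance: only $127,398.45 − $126,834.52 = $563.93 of this check is subject → $563.93 × 0.008 = $4.51
Employee stock purchase plan: $34.60
Total deductions = $65.26 + $33.14 + $41.42 + $98.50 + $4.51 + $34.60 = $277.43
Net pay = $1,722.02 − $277.43 = $1,444.59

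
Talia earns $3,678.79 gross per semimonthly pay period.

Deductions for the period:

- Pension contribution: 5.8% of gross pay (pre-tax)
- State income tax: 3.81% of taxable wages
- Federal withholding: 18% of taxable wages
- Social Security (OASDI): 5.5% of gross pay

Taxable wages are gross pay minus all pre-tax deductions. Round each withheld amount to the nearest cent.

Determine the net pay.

Pension contribution: $3,678.79 × 0.058 = $213.37
Taxable wages = $3,678.79 − $213.37 = $3,465.42
Federal withholding: $3,465.42 × 0.18 = $623.78
State income tax: $3,465.42 × 0.0381 = $132.03
Social Security (OASDI): $3,678.79 × 0.055 = $202.33
Total deductions = $213.37 + $623.78 + $132.03 + $202.33 = $1,171.51
Net pay = $3,678.79 − $1,171.51 = $2,507.28

$2,507.28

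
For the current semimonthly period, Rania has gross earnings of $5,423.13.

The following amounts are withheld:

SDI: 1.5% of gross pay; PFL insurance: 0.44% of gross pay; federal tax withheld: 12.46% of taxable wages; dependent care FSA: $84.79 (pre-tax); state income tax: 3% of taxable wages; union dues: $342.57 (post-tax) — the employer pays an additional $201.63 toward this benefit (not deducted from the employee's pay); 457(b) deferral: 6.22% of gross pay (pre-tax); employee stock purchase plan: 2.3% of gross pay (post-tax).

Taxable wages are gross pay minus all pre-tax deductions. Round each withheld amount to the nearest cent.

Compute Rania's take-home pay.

457(b) deferral: $5,423.13 × 0.0622 = $337.32
Dependent care FSA: $84.79
Pre-tax total = $337.32 + $84.79 = $422.11
Taxable wages = $5,423.13 − $422.11 = $5,001.02
Federal tax withheld: $5,001.02 × 0.1246 = $623.13
State income tax: $5,001.02 × 0.03 = $150.03
PFL insurance: $5,423.13 × 0.0044 = $23.86
SDI: $5,423.13 × 0.015 = $81.35
Employee stock purchase plan: $5,423.13 × 0.023 = $124.73
Union dues: $342.57
(Employer's $201.63 toward union dues is not withheld from the employee.)
Total deductions = $337.32 + $84.79 + $623.13 + $150.03 + $23.86 + $81.35 + $124.73 + $342.57 = $1,767.78
Net pay = $5,423.13 − $1,767.78 = $3,655.35

$3,655.35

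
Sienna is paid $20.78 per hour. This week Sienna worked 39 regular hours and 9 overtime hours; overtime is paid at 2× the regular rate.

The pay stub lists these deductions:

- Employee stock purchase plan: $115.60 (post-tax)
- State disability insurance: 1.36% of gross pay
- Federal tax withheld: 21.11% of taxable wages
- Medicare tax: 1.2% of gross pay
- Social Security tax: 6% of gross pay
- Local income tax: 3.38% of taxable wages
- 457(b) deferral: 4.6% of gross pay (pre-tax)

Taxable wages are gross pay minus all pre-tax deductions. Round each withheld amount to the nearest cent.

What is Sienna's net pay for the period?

$636.25

Regular pay: 39 × $20.78 = $810.42
Overtime pay: 9 × $20.78 × 2 = $374.04
Gross pay = $810.42 + $374.04 = $1184.46
457(b) deferral: $1184.46 × 0.046 = $54.49
Taxable wages = $1184.46 − $54.49 = $1129.97
Local income tax: $1129.97 × 0.0338 = $38.19
Federal tax withheld: $1129.97 × 0.2111 = $238.54
Social Security tax: $1184.46 × 0.06 = $71.07
State disability insurance: $1184.46 × 0.0136 = $16.11
Medicare tax: $1184.46 × 0.012 = $14.21
Employee stock purchase plan: $115.60
Total deductions = $54.49 + $38.19 + $238.54 + $71.07 + $16.11 + $14.21 + $115.60 = $548.21
Net pay = $1184.46 − $548.21 = $636.25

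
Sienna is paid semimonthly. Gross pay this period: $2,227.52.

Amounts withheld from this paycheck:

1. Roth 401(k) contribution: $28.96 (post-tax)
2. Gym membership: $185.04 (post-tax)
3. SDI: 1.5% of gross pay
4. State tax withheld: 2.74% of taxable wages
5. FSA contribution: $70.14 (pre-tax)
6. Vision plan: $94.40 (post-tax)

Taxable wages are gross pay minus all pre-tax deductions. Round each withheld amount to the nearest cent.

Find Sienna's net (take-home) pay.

$1,756.46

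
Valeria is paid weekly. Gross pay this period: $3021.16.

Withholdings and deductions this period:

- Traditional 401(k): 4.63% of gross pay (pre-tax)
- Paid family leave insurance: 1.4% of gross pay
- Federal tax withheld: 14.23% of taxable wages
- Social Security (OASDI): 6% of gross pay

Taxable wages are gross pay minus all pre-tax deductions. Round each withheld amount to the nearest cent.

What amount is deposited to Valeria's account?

Traditional 401(k): $3021.16 × 0.0463 = $139.88
Taxable wages = $3021.16 − $139.88 = $2881.28
Federal tax withheld: $2881.28 × 0.1423 = $410.01
Paid family leave insurance: $3021.16 × 0.014 = $42.30
Social Security (OASDI): $3021.16 × 0.06 = $181.27
Total deductions = $139.88 + $410.01 + $42.30 + $181.27 = $773.46
Net pay = $3021.16 − $773.46 = $2247.70

$2247.70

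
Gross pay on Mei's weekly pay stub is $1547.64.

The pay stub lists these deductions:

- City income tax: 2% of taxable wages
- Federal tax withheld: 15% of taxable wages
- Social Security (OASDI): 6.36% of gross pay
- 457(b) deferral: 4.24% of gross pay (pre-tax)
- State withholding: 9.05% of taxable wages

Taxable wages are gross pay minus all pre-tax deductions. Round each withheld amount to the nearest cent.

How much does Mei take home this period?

457(b) deferral: $1547.64 × 0.0424 = $65.62
Taxable wages = $1547.64 − $65.62 = $1482.02
State withholding: $1482.02 × 0.0905 = $134.12
City income tax: $1482.02 × 0.02 = $29.64
Federal tax withheld: $1482.02 × 0.15 = $222.30
Social Security (OASDI): $1547.64 × 0.0636 = $98.43
Total deductions = $65.62 + $134.12 + $29.64 + $222.30 + $98.43 = $550.11
Net pay = $1547.64 − $550.11 = $997.53

$997.53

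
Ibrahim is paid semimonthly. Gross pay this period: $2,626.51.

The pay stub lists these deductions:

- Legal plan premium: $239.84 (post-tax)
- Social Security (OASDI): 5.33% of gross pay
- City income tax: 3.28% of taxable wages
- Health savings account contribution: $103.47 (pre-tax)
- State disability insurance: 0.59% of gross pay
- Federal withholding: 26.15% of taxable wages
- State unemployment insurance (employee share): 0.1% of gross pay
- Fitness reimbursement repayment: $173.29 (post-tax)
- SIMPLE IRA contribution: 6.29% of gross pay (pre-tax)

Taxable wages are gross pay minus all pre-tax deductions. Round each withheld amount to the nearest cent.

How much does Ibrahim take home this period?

SIMPLE IRA contribution: $2,626.51 × 0.0629 = $165.21
Health savings account contribution: $103.47
Pre-tax total = $165.21 + $103.47 = $268.68
Taxable wages = $2,626.51 − $268.68 = $2,357.83
Federal withholding: $2,357.83 × 0.2615 = $616.57
City income tax: $2,357.83 × 0.0328 = $77.34
State unemployment insurance (employee share): $2,626.51 × 0.001 = $2.63
Social Security (OASDI): $2,626.51 × 0.0533 = $139.99
State disability insurance: $2,626.51 × 0.0059 = $15.50
Legal plan premium: $239.84
Fitness reimbursement repayment: $173.29
Total deductions = $165.21 + $103.47 + $616.57 + $77.34 + $2.63 + $139.99 + $15.50 + $239.84 + $173.29 = $1,533.84
Net pay = $2,626.51 − $1,533.84 = $1,092.67

$1,092.67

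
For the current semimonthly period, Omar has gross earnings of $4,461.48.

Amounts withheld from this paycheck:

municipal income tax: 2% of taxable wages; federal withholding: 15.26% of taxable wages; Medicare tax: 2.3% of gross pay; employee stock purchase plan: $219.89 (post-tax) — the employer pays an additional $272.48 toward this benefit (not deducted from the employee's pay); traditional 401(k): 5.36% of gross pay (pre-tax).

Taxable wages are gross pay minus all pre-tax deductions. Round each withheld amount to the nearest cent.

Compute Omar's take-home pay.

Traditional 401(k): $4,461.48 × 0.0536 = $239.14
Taxable wages = $4,461.48 − $239.14 = $4,222.34
Federal withholding: $4,222.34 × 0.1526 = $644.33
Municipal income tax: $4,222.34 × 0.02 = $84.45
Medicare tax: $4,461.48 × 0.023 = $102.61
Employee stock purchase plan: $219.89
(Employer's $272.48 toward employee stock purchase plan is not withheld from the employee.)
Total deductions = $239.14 + $644.33 + $84.45 + $102.61 + $219.89 = $1,290.42
Net pay = $4,461.48 − $1,290.42 = $3,171.06

$3,171.06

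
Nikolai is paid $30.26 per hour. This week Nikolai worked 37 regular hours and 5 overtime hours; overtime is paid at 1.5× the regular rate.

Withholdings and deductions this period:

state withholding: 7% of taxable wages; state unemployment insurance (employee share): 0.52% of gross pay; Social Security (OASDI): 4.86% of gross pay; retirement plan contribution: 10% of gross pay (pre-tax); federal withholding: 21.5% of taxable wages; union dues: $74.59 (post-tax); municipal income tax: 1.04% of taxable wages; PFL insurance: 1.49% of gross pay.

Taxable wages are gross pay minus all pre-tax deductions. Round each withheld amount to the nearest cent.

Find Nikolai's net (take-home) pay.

Regular pay: 37 × $30.26 = $1,119.62
Overtime pay: 5 × $30.26 × 1.5 = $226.95
Gross pay = $1,119.62 + $226.95 = $1,346.57
Retirement plan contribution: $1,346.57 × 0.1 = $134.66
Taxable wages = $1,346.57 − $134.66 = $1,211.91
State withholding: $1,211.91 × 0.07 = $84.83
Municipal income tax: $1,211.91 × 0.0104 = $12.60
Federal withholding: $1,211.91 × 0.215 = $260.56
State unemployment insurance (employee share): $1,346.57 × 0.0052 = $7.00
Social Security (OASDI): $1,346.57 × 0.0486 = $65.44
PFL insurance: $1,346.57 × 0.0149 = $20.06
Union dues: $74.59
Total deductions = $134.66 + $84.83 + $12.60 + $260.56 + $7.00 + $65.44 + $20.06 + $74.59 = $659.74
Net pay = $1,346.57 − $659.74 = $686.83

$686.83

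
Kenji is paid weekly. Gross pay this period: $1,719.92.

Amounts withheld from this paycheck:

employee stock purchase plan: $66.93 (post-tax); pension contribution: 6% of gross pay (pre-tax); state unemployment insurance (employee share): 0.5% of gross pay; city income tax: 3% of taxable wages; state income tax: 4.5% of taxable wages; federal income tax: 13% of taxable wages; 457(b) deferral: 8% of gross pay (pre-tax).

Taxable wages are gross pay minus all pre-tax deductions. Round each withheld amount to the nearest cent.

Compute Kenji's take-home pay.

$1,100.38

457(b) deferral: $1,719.92 × 0.08 = $137.59
Pension contribution: $1,719.92 × 0.06 = $103.20
Pre-tax total = $137.59 + $103.20 = $240.79
Taxable wages = $1,719.92 − $240.79 = $1,479.13
Federal income tax: $1,479.13 × 0.13 = $192.29
State income tax: $1,479.13 × 0.045 = $66.56
City income tax: $1,479.13 × 0.03 = $44.37
State unemployment insurance (employee share): $1,719.92 × 0.005 = $8.60
Employee stock purchase plan: $66.93
Total deductions = $137.59 + $103.20 + $192.29 + $66.56 + $44.37 + $8.60 + $66.93 = $619.54
Net pay = $1,719.92 − $619.54 = $1,100.38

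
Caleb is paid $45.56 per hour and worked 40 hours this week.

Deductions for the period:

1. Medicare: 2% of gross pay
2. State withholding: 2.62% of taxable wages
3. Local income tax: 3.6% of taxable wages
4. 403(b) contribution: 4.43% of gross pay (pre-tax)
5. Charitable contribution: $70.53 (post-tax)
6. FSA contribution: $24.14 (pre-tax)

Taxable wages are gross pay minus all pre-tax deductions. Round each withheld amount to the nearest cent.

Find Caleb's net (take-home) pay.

Gross pay: 40 × $45.56 = $1,822.40
403(b) contribution: $1,822.40 × 0.0443 = $80.73
FSA contribution: $24.14
Pre-tax total = $80.73 + $24.14 = $104.87
Taxable wages = $1,822.40 − $104.87 = $1,717.53
Local income tax: $1,717.53 × 0.036 = $61.83
State withholding: $1,717.53 × 0.0262 = $45.00
Medicare: $1,822.40 × 0.02 = $36.45
Charitable contribution: $70.53
Total deductions = $80.73 + $24.14 + $61.83 + $45.00 + $36.45 + $70.53 = $318.68
Net pay = $1,822.40 − $318.68 = $1,503.72

$1,503.72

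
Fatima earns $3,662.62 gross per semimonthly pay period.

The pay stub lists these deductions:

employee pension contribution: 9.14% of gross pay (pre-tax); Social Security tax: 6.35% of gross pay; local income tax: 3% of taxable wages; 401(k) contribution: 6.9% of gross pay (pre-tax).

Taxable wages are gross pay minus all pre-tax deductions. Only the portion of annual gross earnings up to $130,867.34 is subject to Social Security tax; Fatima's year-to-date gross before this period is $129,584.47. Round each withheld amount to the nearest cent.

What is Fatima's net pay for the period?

$2,901.43

401(k) contribution: $3,662.62 × 0.069 = $252.72
Employee pension contribution: $3,662.62 × 0.0914 = $334.76
Pre-tax total = $252.72 + $334.76 = $587.48
Taxable wages = $3,662.62 − $587.48 = $3,075.14
Local income tax: $3,075.14 × 0.03 = $92.25
Social Security tax: only $130,867.34 − $129,584.47 = $1,282.87 of this check is subject → $1,282.87 × 0.0635 = $81.46
Total deductions = $252.72 + $334.76 + $92.25 + $81.46 = $761.19
Net pay = $3,662.62 − $761.19 = $2,901.43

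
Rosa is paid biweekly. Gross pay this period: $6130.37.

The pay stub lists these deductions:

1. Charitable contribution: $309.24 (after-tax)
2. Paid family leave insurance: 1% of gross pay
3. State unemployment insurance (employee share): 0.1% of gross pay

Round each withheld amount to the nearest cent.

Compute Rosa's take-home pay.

$5753.70

State unemployment insurance (employee share): $6130.37 × 0.001 = $6.13
Paid family leave insurance: $6130.37 × 0.01 = $61.30
Charitable contribution: $309.24
Total deductions = $6.13 + $61.30 + $309.24 = $376.67
Net pay = $6130.37 − $376.67 = $5753.70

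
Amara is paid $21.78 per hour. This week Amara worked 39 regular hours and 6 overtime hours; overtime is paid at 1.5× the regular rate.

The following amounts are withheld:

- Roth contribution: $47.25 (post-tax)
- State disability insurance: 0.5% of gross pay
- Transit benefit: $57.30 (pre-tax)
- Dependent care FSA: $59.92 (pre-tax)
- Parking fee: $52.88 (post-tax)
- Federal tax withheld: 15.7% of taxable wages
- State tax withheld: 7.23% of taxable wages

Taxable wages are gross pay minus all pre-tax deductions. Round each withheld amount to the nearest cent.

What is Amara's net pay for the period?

Regular pay: 39 × $21.78 = $849.42
Overtime pay: 6 × $21.78 × 1.5 = $196.02
Gross pay = $849.42 + $196.02 = $1,045.44
Dependent care FSA: $59.92
Transit benefit: $57.30
Pre-tax total = $59.92 + $57.30 = $117.22
Taxable wages = $1,045.44 − $117.22 = $928.22
State tax withheld: $928.22 × 0.0723 = $67.11
Federal tax withheld: $928.22 × 0.157 = $145.73
State disability insurance: $1,045.44 × 0.005 = $5.23
Roth contribution: $47.25
Parking fee: $52.88
Total deductions = $59.92 + $57.30 + $67.11 + $145.73 + $5.23 + $47.25 + $52.88 = $435.42
Net pay = $1,045.44 − $435.42 = $610.02

$610.02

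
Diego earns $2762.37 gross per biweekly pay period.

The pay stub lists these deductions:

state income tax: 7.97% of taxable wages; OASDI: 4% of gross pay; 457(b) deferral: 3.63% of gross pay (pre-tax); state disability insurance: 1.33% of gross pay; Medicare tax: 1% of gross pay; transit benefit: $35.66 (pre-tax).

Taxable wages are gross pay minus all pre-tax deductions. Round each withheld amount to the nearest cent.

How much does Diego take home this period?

$2242.26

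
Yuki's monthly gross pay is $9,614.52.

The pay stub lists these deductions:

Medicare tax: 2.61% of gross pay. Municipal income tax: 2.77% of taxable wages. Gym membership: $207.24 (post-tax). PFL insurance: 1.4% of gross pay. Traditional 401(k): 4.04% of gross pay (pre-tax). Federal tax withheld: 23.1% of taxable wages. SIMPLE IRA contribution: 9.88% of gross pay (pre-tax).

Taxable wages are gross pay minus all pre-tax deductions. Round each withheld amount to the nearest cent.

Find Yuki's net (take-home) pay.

$5,542.35

Traditional 401(k): $9,614.52 × 0.0404 = $388.43
SIMPLE IRA contribution: $9,614.52 × 0.0988 = $949.91
Pre-tax total = $388.43 + $949.91 = $1,338.34
Taxable wages = $9,614.52 − $1,338.34 = $8,276.18
Federal tax withheld: $8,276.18 × 0.231 = $1,911.80
Municipal income tax: $8,276.18 × 0.0277 = $229.25
Medicare tax: $9,614.52 × 0.0261 = $250.94
PFL insurance: $9,614.52 × 0.014 = $134.60
Gym membership: $207.24
Total deductions = $388.43 + $949.91 + $1,911.80 + $229.25 + $250.94 + $134.60 + $207.24 = $4,072.17
Net pay = $9,614.52 − $4,072.17 = $5,542.35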